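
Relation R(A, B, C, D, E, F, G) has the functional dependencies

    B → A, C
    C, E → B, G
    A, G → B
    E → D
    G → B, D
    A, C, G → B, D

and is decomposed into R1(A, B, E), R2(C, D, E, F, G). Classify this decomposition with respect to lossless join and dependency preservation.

Lossless test: (E)⁺ = {D, E}, which is a superkey of neither fragment — lossy.
Dependency preservation: the restricted closure of {B} across the fragments never reaches {A, C}, so B → A, C cannot be enforced without a join — not preserved.

lossy and not dependency-preserving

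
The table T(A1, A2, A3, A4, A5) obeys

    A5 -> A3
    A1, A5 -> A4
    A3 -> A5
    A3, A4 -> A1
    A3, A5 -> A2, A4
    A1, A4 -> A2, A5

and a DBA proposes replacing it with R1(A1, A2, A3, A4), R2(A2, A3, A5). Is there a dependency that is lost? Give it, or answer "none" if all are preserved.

A5 → A3 lies within R2.
A1, A5 → A4: restricted closure across fragments reaches A4.
A3 → A5 lies within R2.
A3, A4 → A1 lies within R1.
A3, A5 → A2, A4: restricted closure across fragments reaches A2, A4.
A1, A4 → A2, A5: restricted closure across fragments reaches A2, A5.
Every dependency is enforceable on the fragments, so the decomposition is dependency-preserving.

none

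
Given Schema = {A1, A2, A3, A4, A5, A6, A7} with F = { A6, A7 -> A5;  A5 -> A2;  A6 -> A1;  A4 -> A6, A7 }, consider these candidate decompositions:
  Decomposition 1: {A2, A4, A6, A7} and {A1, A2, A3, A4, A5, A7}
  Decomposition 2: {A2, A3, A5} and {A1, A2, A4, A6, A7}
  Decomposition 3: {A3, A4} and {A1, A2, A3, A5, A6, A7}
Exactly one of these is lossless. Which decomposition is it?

Decomposition 1

Decomposition 1: common = {A2, A4, A7}, closure = {A1, A2, A4, A5, A6, A7} → lossless.
Decomposition 2: common = {A2}, closure = {A2} → lossy.
Decomposition 3: common = {A3}, closure = {A3} → lossy.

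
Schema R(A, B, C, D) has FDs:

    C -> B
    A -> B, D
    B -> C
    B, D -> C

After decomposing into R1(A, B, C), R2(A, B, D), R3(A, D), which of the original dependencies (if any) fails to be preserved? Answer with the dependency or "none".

none

C → B lies within R1.
A → B, D lies within R2.
B → C lies within R1.
B, D → C: restricted closure across fragments reaches C.
Every dependency is enforceable on the fragments, so the decomposition is dependency-preserving.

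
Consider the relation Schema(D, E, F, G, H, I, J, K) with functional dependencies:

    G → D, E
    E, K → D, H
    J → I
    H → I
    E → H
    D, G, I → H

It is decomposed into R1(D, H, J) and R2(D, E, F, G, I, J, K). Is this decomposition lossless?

No

Common attributes: R1 ∩ R2 = {D, J}.
Closure of {D, J}: J → I applies, adding I. So (D, J)⁺ = {D, I, J}.
The closure contains neither all of R1 = {D, H, J} nor all of R2 = {D, E, F, G, I, J, K}, so the common attributes are not a superkey of either fragment. The join is lossy.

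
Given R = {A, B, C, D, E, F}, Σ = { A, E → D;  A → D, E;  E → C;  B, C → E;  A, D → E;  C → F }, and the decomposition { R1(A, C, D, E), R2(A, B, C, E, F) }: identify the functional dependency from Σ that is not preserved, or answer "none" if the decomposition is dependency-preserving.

A, E → D lies within R1.
A → D, E lies within R1.
E → C lies within R1.
B, C → E lies within R2.
A, D → E lies within R1.
C → F lies within R2.
Every dependency is enforceable on the fragments, so the decomposition is dependency-preserving.

none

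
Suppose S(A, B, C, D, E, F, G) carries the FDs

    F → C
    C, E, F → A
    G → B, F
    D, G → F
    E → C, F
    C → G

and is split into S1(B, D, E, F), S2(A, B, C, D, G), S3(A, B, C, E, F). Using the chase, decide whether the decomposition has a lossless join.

Yes

Chase test. Columns are A, B, C, D, E, F, G; row i has aⱼ where attribute j ∈ Si, else bᵢⱼ.
Initial tableau (one row per fragment):
  row 1: b11 a2 b13 a4 a5 a6 b17
  row 2: a1 a2 a3 a4 b25 b26 a7
  row 3: a1 a2 a3 b34 a5 a6 b37
Rows 1 and 3 agree on F; apply F→C and equate their C entries.
Rows 1 and 3 agree on C, E, F; apply C, E, F→A and equate their A entries.
Rows 1 and 2 agree on C; apply C→G and equate their G entries.
Rows 1 and 3 agree on C; apply C→G and equate their G entries.
Rows 1 and 2 agree on G; apply G→B, F and equate their B, F entries.
Row 1 is now all distinguished symbols — the join is lossless.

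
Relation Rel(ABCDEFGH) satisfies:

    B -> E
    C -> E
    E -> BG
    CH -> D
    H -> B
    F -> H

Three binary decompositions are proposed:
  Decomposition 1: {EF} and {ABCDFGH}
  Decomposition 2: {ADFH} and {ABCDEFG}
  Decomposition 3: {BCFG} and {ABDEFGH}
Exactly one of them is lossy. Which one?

Decomposition 1: common = {F}, closure = {BEFGH} → lossless.
Decomposition 2: common = {ADF}, closure = {ABDEFGH} → lossless.
Decomposition 3: common = {BFG}, closure = {BEFGH} → lossy.

Decomposition 3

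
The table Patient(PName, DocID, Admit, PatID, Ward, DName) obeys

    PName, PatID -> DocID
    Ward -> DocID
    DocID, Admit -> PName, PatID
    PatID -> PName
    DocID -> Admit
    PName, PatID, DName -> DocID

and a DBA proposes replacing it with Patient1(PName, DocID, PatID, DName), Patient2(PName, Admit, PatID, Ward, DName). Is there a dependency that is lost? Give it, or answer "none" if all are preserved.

none

PName, PatID → DocID lies within Patient1.
Ward → DocID: restricted closure across fragments reaches DocID.
DocID, Admit → PName, PatID: restricted closure across fragments reaches PName, PatID.
PatID → PName lies within Patient1.
DocID → Admit: restricted closure across fragments reaches Admit.
PName, PatID, DName → DocID lies within Patient1.
Every dependency is enforceable on the fragments, so the decomposition is dependency-preserving.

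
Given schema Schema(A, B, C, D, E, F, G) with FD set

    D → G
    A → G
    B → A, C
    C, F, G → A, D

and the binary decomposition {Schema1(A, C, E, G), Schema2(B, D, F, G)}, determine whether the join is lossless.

No

Common attributes: Schema1 ∩ Schema2 = {G}.
No dependency enlarges {G}, so (G)⁺ = {G}.
The closure contains neither all of Schema1 = {A, C, E, G} nor all of Schema2 = {B, D, F, G}, so the common attributes are not a superkey of either fragment. The join is lossy.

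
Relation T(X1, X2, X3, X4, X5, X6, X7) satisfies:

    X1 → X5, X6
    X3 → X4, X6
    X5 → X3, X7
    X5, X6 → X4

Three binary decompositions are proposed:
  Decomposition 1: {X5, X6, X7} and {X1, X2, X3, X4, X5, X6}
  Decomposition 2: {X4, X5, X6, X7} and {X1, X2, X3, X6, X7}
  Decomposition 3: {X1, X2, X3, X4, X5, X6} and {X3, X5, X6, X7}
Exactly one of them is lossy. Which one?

Decomposition 1: common = {X5, X6}, closure = {X3, X4, X5, X6, X7} → lossless.
Decomposition 2: common = {X6, X7}, closure = {X6, X7} → lossy.
Decomposition 3: common = {X3, X5, X6}, closure = {X3, X4, X5, X6, X7} → lossless.

Decomposition 2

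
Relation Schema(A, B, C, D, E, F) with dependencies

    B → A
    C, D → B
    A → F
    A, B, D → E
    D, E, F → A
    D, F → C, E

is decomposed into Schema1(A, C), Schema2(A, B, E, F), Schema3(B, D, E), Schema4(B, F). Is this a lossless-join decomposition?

Chase test. Columns are A, B, C, D, E, F; row i has aⱼ where attribute j ∈ Schemai, else bᵢⱼ.
Initial tableau (one row per fragment):
  row 1: a1 b12 a3 b14 b15 b16
  row 2: a1 a2 b23 b24 a5 a6
  row 3: b31 a2 b33 a4 a5 b36
  row 4: b41 a2 b43 b44 b45 a6
Rows 2 and 3 agree on B; apply B→A and equate their A entries.
Rows 2 and 4 agree on B; apply B→A and equate their A entries.
Rows 1 and 2 agree on A; apply A→F and equate their F entries.
Rows 1 and 3 agree on A; apply A→F and equate their F entries.
No row becomes fully distinguished — the join is lossy.

No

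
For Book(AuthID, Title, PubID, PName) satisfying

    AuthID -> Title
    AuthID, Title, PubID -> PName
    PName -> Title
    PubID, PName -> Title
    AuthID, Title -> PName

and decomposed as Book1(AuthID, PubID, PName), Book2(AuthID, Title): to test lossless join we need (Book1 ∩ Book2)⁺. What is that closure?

AuthID, Title, PName

Book1 ∩ Book2 = {AuthID}.
AuthID → Title applies, adding Title
AuthID, Title → PName applies, adding PName
Closure: {AuthID, Title, PName}.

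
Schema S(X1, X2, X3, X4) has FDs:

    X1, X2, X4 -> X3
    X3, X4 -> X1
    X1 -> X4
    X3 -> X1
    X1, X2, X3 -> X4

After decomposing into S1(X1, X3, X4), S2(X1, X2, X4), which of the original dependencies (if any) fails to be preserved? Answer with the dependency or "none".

Check X1, X2, X4 → X3: no single fragment contains all of {X1, X2, X3, X4}, and the restricted closure of {X1, X2, X4} across the fragments never reaches {X3}.
X3, X4 → X1 is preserved.
X1 → X4 is preserved.
X3 → X1 is preserved.
X1, X2, X3 → X4 is preserved.

X1, X2, X4 -> X3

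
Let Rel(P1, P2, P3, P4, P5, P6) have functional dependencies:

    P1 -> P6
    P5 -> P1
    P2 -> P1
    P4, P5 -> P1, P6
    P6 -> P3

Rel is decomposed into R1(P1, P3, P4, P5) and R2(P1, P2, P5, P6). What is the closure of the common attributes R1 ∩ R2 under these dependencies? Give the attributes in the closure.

P1, P3, P5, P6

R1 ∩ R2 = {P1, P5}.
P1 → P6 applies, adding P6
P6 → P3 applies, adding P3
Closure: {P1, P3, P5, P6}.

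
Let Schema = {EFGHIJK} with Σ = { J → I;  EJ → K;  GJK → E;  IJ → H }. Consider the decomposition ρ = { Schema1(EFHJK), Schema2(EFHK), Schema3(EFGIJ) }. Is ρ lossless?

Yes

Chase test. Columns are EFGHIJK; row i has aⱼ where attribute j ∈ Schemai, else bᵢⱼ.
Initial tableau (one row per fragment):
  row 1: a1 a2 b13 a4 b15 a6 a7
  row 2: a1 a2 b23 a4 b25 b26 a7
  row 3: a1 a2 a3 b34 a5 a6 b37
Rows 1 and 3 agree on J; apply J→I and equate their I entries.
Rows 1 and 3 agree on EJ; apply EJ→K and equate their K entries.
Rows 1 and 3 agree on IJ; apply IJ→H and equate their H entries.
Row 3 is now all distinguished symbols — the join is lossless.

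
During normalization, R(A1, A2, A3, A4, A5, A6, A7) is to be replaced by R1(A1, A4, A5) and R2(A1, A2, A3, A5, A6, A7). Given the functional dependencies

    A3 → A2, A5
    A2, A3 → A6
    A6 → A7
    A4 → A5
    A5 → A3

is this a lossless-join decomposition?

Common attributes: R1 ∩ R2 = {A1, A5}.
Closure of {A1, A5}: A5 → A3 applies, adding A3; A3 → A2, A5 applies, adding A2; A2, A3 → A6 applies, adding A6; A6 → A7 applies, adding A7. So (A1, A5)⁺ = {A1, A2, A3, A5, A6, A7}.
This closure contains every attribute of R2, so R1 ∩ R2 → R2. The join is lossless.

Yes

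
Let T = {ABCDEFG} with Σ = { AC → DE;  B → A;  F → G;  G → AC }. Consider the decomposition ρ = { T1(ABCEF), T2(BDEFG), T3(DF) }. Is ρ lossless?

Yes

Chase test. Columns are ABCDEFG; row i has aⱼ where attribute j ∈ Ti, else bᵢⱼ.
Initial tableau (one row per fragment):
  row 1: a1 a2 a3 b14 a5 a6 b17
  row 2: b21 a2 b23 a4 a5 a6 a7
  row 3: b31 b32 b33 a4 b35 a6 b37
Rows 1 and 2 agree on B; apply B→A and equate their A entries.
Rows 1 and 2 agree on F; apply F→G and equate their G entries.
Rows 1 and 3 agree on F; apply F→G and equate their G entries.
Rows 1 and 2 agree on G; apply G→AC and equate their AC entries.
Rows 1 and 3 agree on G; apply G→AC and equate their AC entries.
Rows 1 and 2 agree on AC; apply AC→DE and equate their DE entries.
Rows 1 and 3 agree on AC; apply AC→DE and equate their DE entries.
Row 1 is now all distinguished symbols — the join is lossless.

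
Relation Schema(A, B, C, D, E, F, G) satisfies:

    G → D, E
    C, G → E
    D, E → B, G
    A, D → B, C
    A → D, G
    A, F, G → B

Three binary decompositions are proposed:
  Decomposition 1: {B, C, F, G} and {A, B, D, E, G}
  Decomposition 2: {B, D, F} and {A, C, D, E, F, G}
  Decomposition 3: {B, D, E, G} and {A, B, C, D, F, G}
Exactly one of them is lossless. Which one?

Decomposition 1: common = {B, G}, closure = {B, D, E, G} → lossy.
Decomposition 2: common = {D, F}, closure = {D, F} → lossy.
Decomposition 3: common = {B, D, G}, closure = {B, D, E, G} → lossless.

Decomposition 3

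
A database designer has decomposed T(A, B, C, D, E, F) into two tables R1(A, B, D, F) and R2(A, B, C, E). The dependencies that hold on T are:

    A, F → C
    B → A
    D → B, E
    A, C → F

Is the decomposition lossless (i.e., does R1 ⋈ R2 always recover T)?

Common attributes: R1 ∩ R2 = {A, B}.
No dependency enlarges {A, B}, so (A, B)⁺ = {A, B}.
The closure contains neither all of R1 = {A, B, D, F} nor all of R2 = {A, B, C, E}, so the common attributes are not a superkey of either fragment. The join is lossy.

No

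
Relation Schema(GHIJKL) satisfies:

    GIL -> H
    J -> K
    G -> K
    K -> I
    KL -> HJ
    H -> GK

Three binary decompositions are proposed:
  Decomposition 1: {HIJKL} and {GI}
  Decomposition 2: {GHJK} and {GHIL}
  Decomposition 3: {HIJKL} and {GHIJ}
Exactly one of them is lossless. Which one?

Decomposition 1: common = {I}, closure = {I} → lossy.
Decomposition 2: common = {GH}, closure = {GHIK} → lossy.
Decomposition 3: common = {HIJ}, closure = {GHIJK} → lossless.

Decomposition 3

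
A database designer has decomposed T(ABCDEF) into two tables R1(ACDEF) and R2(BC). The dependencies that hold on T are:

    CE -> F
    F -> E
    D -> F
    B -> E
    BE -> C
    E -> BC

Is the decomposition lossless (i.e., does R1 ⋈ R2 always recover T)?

No

Common attributes: R1 ∩ R2 = {C}.
No dependency enlarges {C}, so (C)⁺ = {C}.
The closure contains neither all of R1 = {ACDEF} nor all of R2 = {BC}, so the common attributes are not a superkey of either fragment. The join is lossy.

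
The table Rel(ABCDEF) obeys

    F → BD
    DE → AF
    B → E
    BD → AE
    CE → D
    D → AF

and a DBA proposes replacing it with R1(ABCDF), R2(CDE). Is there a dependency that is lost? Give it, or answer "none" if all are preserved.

B → E

Check B → E: no single fragment contains all of {BE}, and the restricted closure of {B} across the fragments never reaches {E}.
F → BD is preserved.
DE → AF is preserved.
BD → AE is preserved.
CE → D is preserved.
D → AF is preserved.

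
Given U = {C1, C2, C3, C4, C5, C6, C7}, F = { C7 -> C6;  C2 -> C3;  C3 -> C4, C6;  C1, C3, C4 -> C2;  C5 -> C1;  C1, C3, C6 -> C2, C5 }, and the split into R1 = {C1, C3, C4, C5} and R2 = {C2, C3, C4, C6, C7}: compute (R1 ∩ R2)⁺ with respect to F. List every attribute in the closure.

C3, C4, C6

R1 ∩ R2 = {C3, C4}.
C3 → C4, C6 applies, adding C6
Closure: {C3, C4, C6}.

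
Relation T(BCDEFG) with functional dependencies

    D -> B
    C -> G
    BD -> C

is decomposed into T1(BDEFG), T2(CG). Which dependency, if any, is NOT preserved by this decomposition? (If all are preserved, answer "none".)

Check BD → C: no single fragment contains all of {BCD}, and the restricted closure of {BD} across the fragments never reaches {C}.
D → B is preserved.
C → G is preserved.

BD -> C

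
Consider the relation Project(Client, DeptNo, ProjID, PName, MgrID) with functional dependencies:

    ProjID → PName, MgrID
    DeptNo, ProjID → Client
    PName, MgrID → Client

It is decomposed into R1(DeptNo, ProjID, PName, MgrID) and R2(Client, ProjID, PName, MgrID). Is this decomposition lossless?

Common attributes: R1 ∩ R2 = {ProjID, PName, MgrID}.
Closure of {ProjID, PName, MgrID}: PName, MgrID → Client applies, adding Client. So (ProjID, PName, MgrID)⁺ = {Client, ProjID, PName, MgrID}.
This closure contains every attribute of R2, so R1 ∩ R2 → R2. The join is lossless.

Yes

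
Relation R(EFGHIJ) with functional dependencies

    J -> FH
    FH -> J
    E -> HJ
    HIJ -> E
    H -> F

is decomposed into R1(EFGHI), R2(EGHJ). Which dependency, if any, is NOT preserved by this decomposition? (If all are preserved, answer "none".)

none

J → FH: restricted closure across fragments reaches FH.
FH → J: restricted closure across fragments reaches J.
E → HJ lies within R2.
HIJ → E: restricted closure across fragments reaches E.
H → F lies within R1.
Every dependency is enforceable on the fragments, so the decomposition is dependency-preserving.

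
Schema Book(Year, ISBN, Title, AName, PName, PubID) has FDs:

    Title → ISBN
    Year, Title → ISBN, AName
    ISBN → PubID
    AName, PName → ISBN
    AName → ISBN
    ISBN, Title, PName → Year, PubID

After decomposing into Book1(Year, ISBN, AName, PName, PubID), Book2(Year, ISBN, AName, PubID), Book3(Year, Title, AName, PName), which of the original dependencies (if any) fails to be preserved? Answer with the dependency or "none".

Title → ISBN

Check Title → ISBN: no single fragment contains all of {ISBN, Title}, and the restricted closure of {Title} across the fragments never reaches {ISBN}.
Year, Title → ISBN, AName is preserved.
ISBN → PubID is preserved.
AName, PName → ISBN is preserved.
AName → ISBN is preserved.
ISBN, Title, PName → Year, PubID is preserved.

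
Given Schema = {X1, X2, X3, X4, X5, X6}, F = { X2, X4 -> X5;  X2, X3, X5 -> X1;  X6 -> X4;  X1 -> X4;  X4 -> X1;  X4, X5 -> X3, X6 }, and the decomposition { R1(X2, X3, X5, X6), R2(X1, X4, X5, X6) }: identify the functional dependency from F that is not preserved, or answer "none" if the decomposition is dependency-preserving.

Check X2, X4 → X5: no single fragment contains all of {X2, X4, X5}, and the restricted closure of {X2, X4} across the fragments never reaches {X5}.
X2, X3, X5 → X1 is preserved.
X6 → X4 is preserved.
X1 → X4 is preserved.
X4 → X1 is preserved.
X4, X5 → X3, X6 is preserved.

X2, X4 -> X5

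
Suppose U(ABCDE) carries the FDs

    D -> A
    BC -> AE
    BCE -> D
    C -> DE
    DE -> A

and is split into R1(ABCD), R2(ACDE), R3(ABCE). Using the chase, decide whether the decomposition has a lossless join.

Yes

Chase test. Columns are ABCDE; row i has aⱼ where attribute j ∈ Ri, else bᵢⱼ.
Initial tableau (one row per fragment):
  row 1: a1 a2 a3 a4 b15
  row 2: a1 b22 a3 a4 a5
  row 3: a1 a2 a3 b34 a5
Rows 1 and 3 agree on BC; apply BC→AE and equate their AE entries.
Rows 1 and 3 agree on BCE; apply BCE→D and equate their D entries.
Row 1 is now all distinguished symbols — the join is lossless.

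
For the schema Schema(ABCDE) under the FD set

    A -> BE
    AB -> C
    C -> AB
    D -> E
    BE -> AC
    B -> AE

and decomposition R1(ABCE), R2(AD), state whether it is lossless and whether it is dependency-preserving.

lossless but not dependency-preserving

Lossless test: (A)⁺ = {ABCE}, which contains all of one fragment — lossless.
Dependency preservation: the restricted closure of {D} across the fragments never reaches {E}, so D → E cannot be enforced without a join — not preserved.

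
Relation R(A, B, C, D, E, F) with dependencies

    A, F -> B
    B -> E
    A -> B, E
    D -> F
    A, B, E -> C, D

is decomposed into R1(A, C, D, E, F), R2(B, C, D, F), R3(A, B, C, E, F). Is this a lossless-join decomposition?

Chase test. Columns are A, B, C, D, E, F; row i has aⱼ where attribute j ∈ Ri, else bᵢⱼ.
Initial tableau (one row per fragment):
  row 1: a1 b12 a3 a4 a5 a6
  row 2: b21 a2 a3 a4 b25 a6
  row 3: a1 a2 a3 b34 a5 a6
Rows 1 and 3 agree on A, F; apply A, F→B and equate their B entries.
Rows 1 and 2 agree on B; apply B→E and equate their E entries.
Rows 1 and 3 agree on A, B, E; apply A, B, E→C, D and equate their C, D entries.
Row 1 is now all distinguished symbols — the join is lossless.

Yes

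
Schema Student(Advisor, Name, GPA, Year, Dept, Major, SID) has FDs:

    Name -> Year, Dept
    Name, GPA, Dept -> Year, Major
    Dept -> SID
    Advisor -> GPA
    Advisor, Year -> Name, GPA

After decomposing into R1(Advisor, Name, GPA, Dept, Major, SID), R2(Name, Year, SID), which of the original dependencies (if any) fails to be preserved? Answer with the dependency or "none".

Check Advisor, Year → Name, GPA: no single fragment contains all of {Advisor, Name, GPA, Year}, and the restricted closure of {Advisor, Year} across the fragments never reaches {Name, GPA}.
Name → Year, Dept is preserved.
Name, GPA, Dept → Year, Major is preserved.
Dept → SID is preserved.
Advisor → GPA is preserved.

Advisor, Year -> Name, GPA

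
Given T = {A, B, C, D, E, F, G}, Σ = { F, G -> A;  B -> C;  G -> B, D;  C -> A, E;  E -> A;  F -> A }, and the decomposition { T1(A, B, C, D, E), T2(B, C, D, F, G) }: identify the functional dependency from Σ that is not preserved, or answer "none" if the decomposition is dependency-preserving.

Check F → A: no single fragment contains all of {A, F}, and the restricted closure of {F} across the fragments never reaches {A}.
F, G → A is preserved.
B → C is preserved.
G → B, D is preserved.
C → A, E is preserved.
E → A is preserved.

F -> A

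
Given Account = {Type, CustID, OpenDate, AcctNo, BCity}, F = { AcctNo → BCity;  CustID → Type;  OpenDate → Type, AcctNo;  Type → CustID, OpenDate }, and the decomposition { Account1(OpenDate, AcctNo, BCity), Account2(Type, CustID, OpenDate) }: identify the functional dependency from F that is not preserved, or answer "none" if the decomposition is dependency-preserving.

AcctNo → BCity lies within Account1.
CustID → Type lies within Account2.
OpenDate → Type, AcctNo: restricted closure across fragments reaches Type, AcctNo.
Type → CustID, OpenDate lies within Account2.
Every dependency is enforceable on the fragments, so the decomposition is dependency-preserving.

none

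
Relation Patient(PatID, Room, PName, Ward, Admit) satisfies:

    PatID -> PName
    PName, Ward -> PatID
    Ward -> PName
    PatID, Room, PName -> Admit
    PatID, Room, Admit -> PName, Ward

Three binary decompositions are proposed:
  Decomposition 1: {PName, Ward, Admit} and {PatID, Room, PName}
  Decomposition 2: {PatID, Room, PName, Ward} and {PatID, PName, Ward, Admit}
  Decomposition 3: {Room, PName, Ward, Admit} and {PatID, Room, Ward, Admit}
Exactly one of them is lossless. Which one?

Decomposition 3

Decomposition 1: common = {PName}, closure = {PName} → lossy.
Decomposition 2: common = {PatID, PName, Ward}, closure = {PatID, PName, Ward} → lossy.
Decomposition 3: common = {Room, Ward, Admit}, closure = {PatID, Room, PName, Ward, Admit} → lossless.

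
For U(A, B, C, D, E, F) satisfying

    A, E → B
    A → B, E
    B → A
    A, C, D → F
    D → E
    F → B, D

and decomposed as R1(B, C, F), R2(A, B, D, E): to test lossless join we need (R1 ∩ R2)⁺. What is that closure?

R1 ∩ R2 = {B}.
B → A applies, adding A
A → B, E applies, adding E
Closure: {A, B, E}.

A, B, E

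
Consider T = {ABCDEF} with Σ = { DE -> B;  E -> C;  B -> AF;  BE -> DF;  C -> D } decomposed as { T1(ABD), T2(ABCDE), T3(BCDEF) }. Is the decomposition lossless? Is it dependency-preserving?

lossless and dependency-preserving

Lossless test (chase): Rows 1 and 2 agree on B; apply B→AF and equate their AF entries. Rows 1 and 3 agree on B; apply B→AF and equate their AF entries. Row 2 is now all distinguished symbols — the join is lossless.
Dependency preservation: B → AF is not contained in any single fragment, but the restricted closure of its left-hand side across the fragments still reaches the right-hand side; the remaining FDs each lie inside some fragment. All dependencies are preserved.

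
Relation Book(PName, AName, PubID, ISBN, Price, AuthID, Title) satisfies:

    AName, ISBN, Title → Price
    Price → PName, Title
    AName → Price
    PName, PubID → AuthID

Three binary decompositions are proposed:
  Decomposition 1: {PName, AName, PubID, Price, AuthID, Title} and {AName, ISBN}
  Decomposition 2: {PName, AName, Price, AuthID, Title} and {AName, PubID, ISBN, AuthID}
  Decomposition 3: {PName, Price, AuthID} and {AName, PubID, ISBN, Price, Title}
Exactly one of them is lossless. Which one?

Decomposition 2

Decomposition 1: common = {AName}, closure = {PName, AName, Price, Title} → lossy.
Decomposition 2: common = {AName, AuthID}, closure = {PName, AName, Price, AuthID, Title} → lossless.
Decomposition 3: common = {Price}, closure = {PName, Price, Title} → lossy.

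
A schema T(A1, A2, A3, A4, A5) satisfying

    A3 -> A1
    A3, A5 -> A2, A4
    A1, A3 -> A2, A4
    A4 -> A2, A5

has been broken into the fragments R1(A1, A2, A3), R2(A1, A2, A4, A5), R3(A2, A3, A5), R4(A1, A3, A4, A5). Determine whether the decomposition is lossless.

Yes

Chase test. Columns are A1, A2, A3, A4, A5; row i has aⱼ where attribute j ∈ Ri, else bᵢⱼ.
Initial tableau (one row per fragment):
  row 1: a1 a2 a3 b14 b15
  row 2: a1 a2 b23 a4 a5
  row 3: b31 a2 a3 b34 a5
  row 4: a1 b42 a3 a4 a5
Rows 1 and 3 agree on A3; apply A3→A1 and equate their A1 entries.
Rows 3 and 4 agree on A3, A5; apply A3, A5→A2, A4 and equate their A2, A4 entries.
Rows 1 and 3 agree on A1, A3; apply A1, A3→A2, A4 and equate their A2, A4 entries.
Rows 1 and 2 agree on A4; apply A4→A2, A5 and equate their A2, A5 entries.
Row 1 is now all distinguished symbols — the join is lossless.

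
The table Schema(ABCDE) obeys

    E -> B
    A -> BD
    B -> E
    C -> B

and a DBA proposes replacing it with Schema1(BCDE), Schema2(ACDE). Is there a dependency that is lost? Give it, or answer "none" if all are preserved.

none

E → B lies within Schema1.
A → BD: restricted closure across fragments reaches BD.
B → E lies within Schema1.
C → B lies within Schema1.
Every dependency is enforceable on the fragments, so the decomposition is dependency-preserving.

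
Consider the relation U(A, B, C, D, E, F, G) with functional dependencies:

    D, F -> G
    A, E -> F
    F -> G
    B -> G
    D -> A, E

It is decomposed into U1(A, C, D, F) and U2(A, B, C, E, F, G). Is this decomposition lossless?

Common attributes: U1 ∩ U2 = {A, C, F}.
Closure of {A, C, F}: F → G applies, adding G. So (A, C, F)⁺ = {A, C, F, G}.
The closure contains neither all of U1 = {A, C, D, F} nor all of U2 = {A, B, C, E, F, G}, so the common attributes are not a superkey of either fragment. The join is lossy.

No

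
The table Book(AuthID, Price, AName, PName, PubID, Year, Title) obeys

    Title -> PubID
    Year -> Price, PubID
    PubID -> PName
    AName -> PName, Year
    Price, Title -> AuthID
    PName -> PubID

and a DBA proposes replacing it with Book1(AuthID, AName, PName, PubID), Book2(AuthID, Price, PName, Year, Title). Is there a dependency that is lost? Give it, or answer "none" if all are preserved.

AName -> PName, Year

Check AName → PName, Year: no single fragment contains all of {AName, PName, Year}, and the restricted closure of {AName} across the fragments never reaches {PName, Year}.
Title → PubID is preserved.
Year → Price, PubID is preserved.
PubID → PName is preserved.
Price, Title → AuthID is preserved.
PName → PubID is preserved.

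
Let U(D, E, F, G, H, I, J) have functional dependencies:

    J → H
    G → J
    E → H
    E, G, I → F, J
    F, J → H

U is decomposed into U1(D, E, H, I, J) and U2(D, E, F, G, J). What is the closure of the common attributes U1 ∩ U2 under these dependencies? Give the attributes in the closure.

D, E, H, J

U1 ∩ U2 = {D, E, J}.
J → H applies, adding H
Closure: {D, E, H, J}.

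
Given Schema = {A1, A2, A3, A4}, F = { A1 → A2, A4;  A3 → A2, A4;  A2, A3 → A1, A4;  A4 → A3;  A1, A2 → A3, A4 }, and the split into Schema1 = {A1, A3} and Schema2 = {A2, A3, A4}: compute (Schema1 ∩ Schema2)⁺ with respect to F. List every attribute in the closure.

Schema1 ∩ Schema2 = {A3}.
A3 → A2, A4 applies, adding A2, A4
A2, A3 → A1, A4 applies, adding A1
Closure: {A1, A2, A3, A4}.

A1, A2, A3, A4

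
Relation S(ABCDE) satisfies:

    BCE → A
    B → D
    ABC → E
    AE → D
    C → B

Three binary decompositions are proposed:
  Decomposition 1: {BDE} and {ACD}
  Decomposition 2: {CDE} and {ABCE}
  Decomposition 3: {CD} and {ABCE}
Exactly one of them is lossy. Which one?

Decomposition 1: common = {D}, closure = {D} → lossy.
Decomposition 2: common = {CE}, closure = {ABCDE} → lossless.
Decomposition 3: common = {C}, closure = {BCD} → lossless.

Decomposition 1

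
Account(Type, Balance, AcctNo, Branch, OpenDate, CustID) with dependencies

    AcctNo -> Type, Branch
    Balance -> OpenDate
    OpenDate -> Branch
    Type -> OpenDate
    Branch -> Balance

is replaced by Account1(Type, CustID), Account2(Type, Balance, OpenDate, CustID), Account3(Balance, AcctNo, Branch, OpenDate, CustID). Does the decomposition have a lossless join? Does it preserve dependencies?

lossy and not dependency-preserving

Lossless test (chase): Rows 2 and 3 agree on OpenDate; apply OpenDate→Branch and equate their Branch entries. Rows 1 and 2 agree on Type; apply Type→OpenDate and equate their OpenDate entries. Rows 1 and 2 agree on OpenDate; apply OpenDate→Branch and equate their Branch entries. Rows 1 and 2 agree on Branch; apply Branch→Balance and equate their Balance entries. No row becomes fully distinguished — the join is lossy.
Dependency preservation: the restricted closure of {AcctNo} across the fragments never reaches {Type, Branch}, so AcctNo → Type, Branch cannot be enforced without a join — not preserved.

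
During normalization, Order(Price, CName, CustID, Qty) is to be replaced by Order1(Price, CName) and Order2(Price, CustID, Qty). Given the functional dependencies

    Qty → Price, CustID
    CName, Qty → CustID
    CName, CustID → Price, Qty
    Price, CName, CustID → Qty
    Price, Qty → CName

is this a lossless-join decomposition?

No

Common attributes: Order1 ∩ Order2 = {Price}.
No dependency enlarges {Price}, so (Price)⁺ = {Price}.
The closure contains neither all of Order1 = {Price, CName} nor all of Order2 = {Price, CustID, Qty}, so the common attributes are not a superkey of either fragment. The join is lossy.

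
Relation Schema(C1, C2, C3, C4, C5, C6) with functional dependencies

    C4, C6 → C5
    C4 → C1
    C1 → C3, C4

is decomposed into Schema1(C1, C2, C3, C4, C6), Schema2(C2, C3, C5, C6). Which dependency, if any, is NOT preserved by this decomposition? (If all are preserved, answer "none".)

Check C4, C6 → C5: no single fragment contains all of {C4, C5, C6}, and the restricted closure of {C4, C6} across the fragments never reaches {C5}.
C4 → C1 is preserved.
C1 → C3, C4 is preserved.

C4, C6 → C5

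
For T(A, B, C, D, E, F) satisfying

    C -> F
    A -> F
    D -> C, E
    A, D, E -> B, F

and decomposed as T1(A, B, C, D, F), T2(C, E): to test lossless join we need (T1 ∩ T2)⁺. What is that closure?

C, F

T1 ∩ T2 = {C}.
C → F applies, adding F
Closure: {C, F}.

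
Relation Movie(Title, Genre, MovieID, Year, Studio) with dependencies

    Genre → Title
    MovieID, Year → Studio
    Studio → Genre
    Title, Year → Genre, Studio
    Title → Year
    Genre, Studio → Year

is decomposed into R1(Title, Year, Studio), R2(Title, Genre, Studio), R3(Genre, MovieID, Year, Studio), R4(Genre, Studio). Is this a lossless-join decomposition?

Chase test. Columns are Title, Genre, MovieID, Year, Studio; row i has aⱼ where attribute j ∈ Ri, else bᵢⱼ.
Initial tableau (one row per fragment):
  row 1: a1 b12 b13 a4 a5
  row 2: a1 a2 b23 b24 a5
  row 3: b31 a2 a3 a4 a5
  row 4: b41 a2 b43 b44 a5
Rows 2 and 3 agree on Genre; apply Genre→Title and equate their Title entries.
Rows 2 and 4 agree on Genre; apply Genre→Title and equate their Title entries.
Rows 1 and 2 agree on Studio; apply Studio→Genre and equate their Genre entries.
Rows 1 and 2 agree on Title; apply Title→Year and equate their Year entries.
Rows 1 and 4 agree on Title; apply Title→Year and equate their Year entries.
Row 3 is now all distinguished symbols — the join is lossless.

Yes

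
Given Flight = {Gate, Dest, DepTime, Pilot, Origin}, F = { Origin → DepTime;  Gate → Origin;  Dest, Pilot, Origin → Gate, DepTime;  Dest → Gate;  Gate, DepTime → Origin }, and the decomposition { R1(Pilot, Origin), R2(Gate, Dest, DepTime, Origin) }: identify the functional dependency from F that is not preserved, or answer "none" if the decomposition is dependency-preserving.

Origin → DepTime lies within R2.
Gate → Origin lies within R2.
Dest, Pilot, Origin → Gate, DepTime: restricted closure across fragments reaches Gate, DepTime.
Dest → Gate lies within R2.
Gate, DepTime → Origin lies within R2.
Every dependency is enforceable on the fragments, so the decomposition is dependency-preserving.

none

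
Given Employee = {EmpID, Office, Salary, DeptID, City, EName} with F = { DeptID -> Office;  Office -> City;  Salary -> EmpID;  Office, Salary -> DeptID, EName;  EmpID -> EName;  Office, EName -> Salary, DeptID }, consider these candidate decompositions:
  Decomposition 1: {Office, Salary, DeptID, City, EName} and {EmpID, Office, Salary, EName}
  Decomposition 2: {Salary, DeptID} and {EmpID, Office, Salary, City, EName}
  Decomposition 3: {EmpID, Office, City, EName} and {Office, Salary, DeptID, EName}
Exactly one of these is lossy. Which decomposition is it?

Decomposition 1: common = {Office, Salary, EName}, closure = {EmpID, Office, Salary, DeptID, City, EName} → lossless.
Decomposition 2: common = {Salary}, closure = {EmpID, Salary, EName} → lossy.
Decomposition 3: common = {Office, EName}, closure = {EmpID, Office, Salary, DeptID, City, EName} → lossless.

Decomposition 2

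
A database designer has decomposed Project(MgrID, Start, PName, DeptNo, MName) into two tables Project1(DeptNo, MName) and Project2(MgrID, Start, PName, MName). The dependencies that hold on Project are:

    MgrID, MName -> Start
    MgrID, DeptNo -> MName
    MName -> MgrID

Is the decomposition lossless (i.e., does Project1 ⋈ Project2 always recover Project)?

No

Common attributes: Project1 ∩ Project2 = {MName}.
Closure of {MName}: MName → MgrID applies, adding MgrID; MgrID, MName → Start applies, adding Start. So (MName)⁺ = {MgrID, Start, MName}.
The closure contains neither all of Project1 = {DeptNo, MName} nor all of Project2 = {MgrID, Start, PName, MName}, so the common attributes are not a superkey of either fragment. The join is lossy.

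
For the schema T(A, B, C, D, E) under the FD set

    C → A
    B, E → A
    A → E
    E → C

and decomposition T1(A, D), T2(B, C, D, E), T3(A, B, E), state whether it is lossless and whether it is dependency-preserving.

Lossless test (chase): Rows 2 and 3 agree on B, E; apply B, E→A and equate their A entries. Rows 1 and 2 agree on A; apply A→E and equate their E entries. Rows 1 and 2 agree on E; apply E→C and equate their C entries. Rows 1 and 3 agree on E; apply E→C and equate their C entries. Row 2 is now all distinguished symbols — the join is lossless.
Dependency preservation: C → A is not contained in any single fragment, but the restricted closure of its left-hand side across the fragments still reaches the right-hand side; the remaining FDs each lie inside some fragment. All dependencies are preserved.

lossless and dependency-preserving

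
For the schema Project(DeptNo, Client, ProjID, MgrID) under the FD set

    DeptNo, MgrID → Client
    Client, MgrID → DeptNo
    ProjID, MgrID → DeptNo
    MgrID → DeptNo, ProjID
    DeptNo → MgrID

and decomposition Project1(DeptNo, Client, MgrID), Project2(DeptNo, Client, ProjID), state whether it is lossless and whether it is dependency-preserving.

Lossless test: (DeptNo, Client)⁺ = {DeptNo, Client, ProjID, MgrID}, which contains all of one fragment — lossless.
Dependency preservation: ProjID, MgrID → DeptNo; MgrID → DeptNo, ProjID are not contained in any single fragment, but the restricted closure of each left-hand side across the fragments still reaches the right-hand side; the remaining FDs each lie inside some fragment. All dependencies are preserved.

lossless and dependency-preserving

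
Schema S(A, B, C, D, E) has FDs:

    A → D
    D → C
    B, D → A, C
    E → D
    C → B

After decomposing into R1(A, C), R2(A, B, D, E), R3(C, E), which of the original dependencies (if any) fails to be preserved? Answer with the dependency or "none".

C → B

Check C → B: no single fragment contains all of {B, C}, and the restricted closure of {C} across the fragments never reaches {B}.
A → D is preserved.
D → C is preserved.
B, D → A, C is preserved.
E → D is preserved.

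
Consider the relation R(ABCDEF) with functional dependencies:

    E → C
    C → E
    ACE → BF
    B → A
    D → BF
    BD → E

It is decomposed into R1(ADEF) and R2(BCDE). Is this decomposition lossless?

Yes

Common attributes: R1 ∩ R2 = {DE}.
Closure of {DE}: E → C applies, adding C; D → BF applies, adding BF; B → A applies, adding A. So (DE)⁺ = {ABCDEF}.
This closure contains every attribute of R1, so R1 ∩ R2 → R1. The join is lossless.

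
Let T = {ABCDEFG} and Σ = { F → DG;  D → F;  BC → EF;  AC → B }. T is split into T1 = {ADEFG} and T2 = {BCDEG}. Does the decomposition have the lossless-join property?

No

Common attributes: T1 ∩ T2 = {DEG}.
Closure of {DEG}: D → F applies, adding F. So (DEG)⁺ = {DEFG}.
The closure contains neither all of T1 = {ADEFG} nor all of T2 = {BCDEG}, so the common attributes are not a superkey of either fragment. The join is lossy.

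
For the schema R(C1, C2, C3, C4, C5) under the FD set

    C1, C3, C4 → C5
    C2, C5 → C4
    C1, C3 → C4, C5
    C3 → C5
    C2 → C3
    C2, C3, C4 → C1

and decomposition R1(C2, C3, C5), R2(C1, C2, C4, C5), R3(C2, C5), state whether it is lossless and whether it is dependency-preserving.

Lossless test (chase): Rows 1 and 2 agree on C2, C5; apply C2, C5→C4 and equate their C4 entries. Rows 1 and 3 agree on C2, C5; apply C2, C5→C4 and equate their C4 entries. Rows 1 and 2 agree on C2; apply C2→C3 and equate their C3 entries. Rows 1 and 3 agree on C2; apply C2→C3 and equate their C3 entries. Rows 1 and 2 agree on C2, C3, C4; apply C2, C3, C4→C1 and equate their C1 entries. Rows 1 and 3 agree on C2, C3, C4; apply C2, C3, C4→C1 and equate their C1 entries. Row 1 is now all distinguished symbols — the join is lossless.
Dependency preservation: the restricted closure of {C1, C3} across the fragments never reaches {C4, C5}, so C1, C3 → C4, C5 cannot be enforced without a join — not preserved.

lossless but not dependency-preserving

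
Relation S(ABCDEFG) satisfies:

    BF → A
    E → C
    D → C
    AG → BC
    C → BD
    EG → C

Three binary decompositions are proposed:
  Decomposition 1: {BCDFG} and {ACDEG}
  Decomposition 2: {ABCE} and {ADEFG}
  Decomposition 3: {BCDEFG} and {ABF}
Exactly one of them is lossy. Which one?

Decomposition 1

Decomposition 1: common = {CDG}, closure = {BCDG} → lossy.
Decomposition 2: common = {AE}, closure = {ABCDE} → lossless.
Decomposition 3: common = {BF}, closure = {ABF} → lossless.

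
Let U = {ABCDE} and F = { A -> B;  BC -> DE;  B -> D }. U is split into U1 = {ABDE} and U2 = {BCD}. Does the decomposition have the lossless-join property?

No

Common attributes: U1 ∩ U2 = {BD}.
No dependency enlarges {BD}, so (BD)⁺ = {BD}.
The closure contains neither all of U1 = {ABDE} nor all of U2 = {BCD}, so the common attributes are not a superkey of either fragment. The join is lossy.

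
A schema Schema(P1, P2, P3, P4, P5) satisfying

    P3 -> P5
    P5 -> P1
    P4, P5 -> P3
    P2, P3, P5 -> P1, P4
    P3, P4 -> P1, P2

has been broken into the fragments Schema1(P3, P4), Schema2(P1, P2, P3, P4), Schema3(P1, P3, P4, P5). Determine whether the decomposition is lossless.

Chase test. Columns are P1, P2, P3, P4, P5; row i has aⱼ where attribute j ∈ Schemai, else bᵢⱼ.
Initial tableau (one row per fragment):
  row 1: b11 b12 a3 a4 b15
  row 2: a1 a2 a3 a4 b25
  row 3: a1 b32 a3 a4 a5
Rows 1 and 2 agree on P3; apply P3→P5 and equate their P5 entries.
Rows 1 and 3 agree on P3; apply P3→P5 and equate their P5 entries.
Rows 1 and 2 agree on P5; apply P5→P1 and equate their P1 entries.
Rows 1 and 2 agree on P3, P4; apply P3, P4→P1, P2 and equate their P1, P2 entries.
Rows 1 and 3 agree on P3, P4; apply P3, P4→P1, P2 and equate their P1, P2 entries.
Row 1 is now all distinguished symbols — the join is lossless.

Yes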